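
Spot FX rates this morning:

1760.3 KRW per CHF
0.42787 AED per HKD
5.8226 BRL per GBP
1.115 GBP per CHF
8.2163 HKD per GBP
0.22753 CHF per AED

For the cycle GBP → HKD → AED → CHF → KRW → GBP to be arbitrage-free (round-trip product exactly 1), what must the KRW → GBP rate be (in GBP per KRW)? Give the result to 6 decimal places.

Known legs of the cycle: 8.2163 × 0.42787 × 0.22753 × 1760.3 = 1408.035099629389579
For no arbitrage the full-cycle product must be 1, so the missing rate is 1 / 1408.035099629389579 ≈ 0.00071021.

0.000710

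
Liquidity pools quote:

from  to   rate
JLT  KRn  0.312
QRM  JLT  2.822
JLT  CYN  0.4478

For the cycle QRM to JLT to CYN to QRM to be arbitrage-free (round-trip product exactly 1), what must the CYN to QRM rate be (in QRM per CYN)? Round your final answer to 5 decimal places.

Known legs of the cycle: 2.822 × 0.4478 = 1.2636916
For no arbitrage the full-cycle product must be 1, so the missing rate is 1 / 1.2636916 ≈ 0.7913323.

0.79133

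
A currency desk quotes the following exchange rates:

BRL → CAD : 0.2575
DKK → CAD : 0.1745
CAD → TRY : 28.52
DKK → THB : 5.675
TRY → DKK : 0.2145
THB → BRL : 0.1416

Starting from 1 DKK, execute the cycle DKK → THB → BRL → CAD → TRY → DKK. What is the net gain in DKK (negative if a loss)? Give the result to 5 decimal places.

1 DKK × 5.675 = 5.675 THB
5.675 THB × 0.1416 = 0.80358 BRL
0.80358 BRL × 0.2575 = 0.20692185 CAD
0.20692185 CAD × 28.52 = 5.901411162 TRY
5.901411162 TRY × 0.2145 = 1.265852694249 DKK
Net change: 1.265852694249 − 1 = 0.265852694249 DKK

0.26585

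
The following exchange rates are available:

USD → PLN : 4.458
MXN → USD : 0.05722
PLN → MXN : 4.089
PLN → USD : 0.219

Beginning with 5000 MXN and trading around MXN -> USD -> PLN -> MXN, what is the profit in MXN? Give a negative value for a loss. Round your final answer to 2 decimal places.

5000 MXN × 0.05722 = 286.1 USD
286.1 USD × 4.458 = 1275.4338 PLN
1275.4338 PLN × 4.089 = 5215.2488082 MXN
Net change: 5215.2488082 − 5000 = 215.2488082 MXN

215.25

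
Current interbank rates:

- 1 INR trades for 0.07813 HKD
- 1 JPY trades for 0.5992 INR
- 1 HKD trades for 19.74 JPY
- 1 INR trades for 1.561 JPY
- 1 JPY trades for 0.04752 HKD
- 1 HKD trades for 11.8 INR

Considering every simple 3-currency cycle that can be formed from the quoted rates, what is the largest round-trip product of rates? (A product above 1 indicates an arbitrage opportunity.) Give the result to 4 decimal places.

0.9241

JPY→INR→HKD→JPY: 0.5992 × 0.07813 × 19.74 = 0.92414
JPY→HKD→INR→JPY: 0.04752 × 11.8 × 1.561 = 0.87531
Maximum is JPY→INR→HKD→JPY at 0.9241; no arbitrage — every cycle loses value.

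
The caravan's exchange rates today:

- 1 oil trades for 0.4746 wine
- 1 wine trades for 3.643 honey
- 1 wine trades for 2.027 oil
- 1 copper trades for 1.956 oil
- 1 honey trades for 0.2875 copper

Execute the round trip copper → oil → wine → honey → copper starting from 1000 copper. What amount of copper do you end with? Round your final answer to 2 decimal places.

972.29

1000 copper × 1.956 = 1956 oil
1956 oil × 0.4746 = 928.3176 wine
928.3176 wine × 3.643 = 3381.8610168 honey
3381.8610168 honey × 0.2875 = 972.28504233 copper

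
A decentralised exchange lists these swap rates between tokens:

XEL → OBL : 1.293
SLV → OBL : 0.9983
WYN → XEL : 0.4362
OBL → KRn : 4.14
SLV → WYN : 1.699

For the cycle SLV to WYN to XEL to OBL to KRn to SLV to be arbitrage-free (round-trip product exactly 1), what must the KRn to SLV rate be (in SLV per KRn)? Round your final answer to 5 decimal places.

0.25207

Known legs of the cycle: 1.699 × 0.4362 × 1.293 × 4.14 = 3.967143463476
For no arbitrage the full-cycle product must be 1, so the missing rate is 1 / 3.967143463476 ≈ 0.2520705.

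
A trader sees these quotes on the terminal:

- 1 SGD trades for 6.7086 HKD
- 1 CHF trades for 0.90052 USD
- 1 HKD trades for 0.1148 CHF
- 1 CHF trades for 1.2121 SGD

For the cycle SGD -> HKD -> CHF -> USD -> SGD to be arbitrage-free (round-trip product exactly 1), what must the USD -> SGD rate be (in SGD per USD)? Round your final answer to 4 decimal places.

1.4419

Known legs of the cycle: 6.7086 × 0.1148 × 0.90052 = 0.6935330285856
For no arbitrage the full-cycle product must be 1, so the missing rate is 1 / 0.6935330285856 ≈ 1.441892.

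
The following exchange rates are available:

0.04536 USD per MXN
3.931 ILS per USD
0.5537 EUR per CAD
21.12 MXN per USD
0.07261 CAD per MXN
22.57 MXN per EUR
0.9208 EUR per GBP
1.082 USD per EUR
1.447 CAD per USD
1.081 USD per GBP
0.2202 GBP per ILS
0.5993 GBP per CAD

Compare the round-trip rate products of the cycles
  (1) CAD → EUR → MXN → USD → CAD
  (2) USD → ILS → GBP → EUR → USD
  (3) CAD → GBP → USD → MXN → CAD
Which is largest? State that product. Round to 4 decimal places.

0.9935

(1) 0.5537 × 22.57 × 0.04536 × 1.447 = 0.82025
(2) 3.931 × 0.2202 × 0.9208 × 1.082 = 0.86241
(3) 0.5993 × 1.081 × 21.12 × 0.07261 = 0.99348
Highest is cycle (3) at 0.9935 (≤1, no arbitrage).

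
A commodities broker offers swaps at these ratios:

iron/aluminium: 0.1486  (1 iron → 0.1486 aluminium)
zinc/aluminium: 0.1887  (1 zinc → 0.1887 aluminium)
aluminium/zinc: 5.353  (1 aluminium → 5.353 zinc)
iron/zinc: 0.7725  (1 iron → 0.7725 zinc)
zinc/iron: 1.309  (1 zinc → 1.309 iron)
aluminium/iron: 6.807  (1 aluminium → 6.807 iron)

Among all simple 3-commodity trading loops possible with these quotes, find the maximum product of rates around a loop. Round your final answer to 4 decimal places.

zinc→iron→aluminium→zinc: 1.309 × 0.1486 × 5.353 = 1.04125
zinc→aluminium→iron→zinc: 0.1887 × 6.807 × 0.7725 = 0.99226
Maximum is zinc→iron→aluminium→zinc at 1.0413; arbitrage exists.

1.0413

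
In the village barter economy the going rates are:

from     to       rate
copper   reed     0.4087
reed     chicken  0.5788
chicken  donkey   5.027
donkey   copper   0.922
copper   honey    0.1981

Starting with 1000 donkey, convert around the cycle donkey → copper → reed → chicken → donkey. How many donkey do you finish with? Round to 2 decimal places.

1000 donkey × 0.922 = 922 copper
922 copper × 0.4087 = 376.8214 reed
376.8214 reed × 0.5788 = 218.10422632 chicken
218.10422632 chicken × 5.027 = 1096.40994571064 donkey

1096.41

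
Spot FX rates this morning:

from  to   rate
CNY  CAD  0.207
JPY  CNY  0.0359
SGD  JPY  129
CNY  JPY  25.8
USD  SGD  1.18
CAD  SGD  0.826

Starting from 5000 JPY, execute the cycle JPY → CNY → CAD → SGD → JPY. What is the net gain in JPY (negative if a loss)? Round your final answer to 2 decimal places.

-1040.83

5000 JPY × 0.0359 = 179.5 CNY
179.5 CNY × 0.207 = 37.1565 CAD
37.1565 CAD × 0.826 = 30.691269 SGD
30.691269 SGD × 129 = 3959.173701 JPY
Net change: 3959.173701 − 5000 = -1040.826299 JPY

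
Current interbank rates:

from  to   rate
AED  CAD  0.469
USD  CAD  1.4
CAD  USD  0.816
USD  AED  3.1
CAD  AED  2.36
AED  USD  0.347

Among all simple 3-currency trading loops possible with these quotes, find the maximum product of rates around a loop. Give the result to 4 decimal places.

CAD→USD→AED→CAD: 0.816 × 3.1 × 0.469 = 1.18638
CAD→AED→USD→CAD: 2.36 × 0.347 × 1.4 = 1.14649
Maximum is CAD→USD→AED→CAD at 1.1864; arbitrage exists.

1.1864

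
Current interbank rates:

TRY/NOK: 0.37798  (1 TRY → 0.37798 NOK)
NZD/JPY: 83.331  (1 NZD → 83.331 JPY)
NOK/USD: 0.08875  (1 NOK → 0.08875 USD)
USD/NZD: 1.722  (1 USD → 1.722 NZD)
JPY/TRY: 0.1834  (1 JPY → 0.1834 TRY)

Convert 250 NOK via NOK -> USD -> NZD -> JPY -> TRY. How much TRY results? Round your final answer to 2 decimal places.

583.91

250 NOK × 0.08875 = 22.1875 USD
22.1875 USD × 1.722 = 38.206875 NZD
38.206875 NZD × 83.331 = 3183.817100625 JPY
3183.817100625 JPY × 0.1834 = 583.912056254625 TRY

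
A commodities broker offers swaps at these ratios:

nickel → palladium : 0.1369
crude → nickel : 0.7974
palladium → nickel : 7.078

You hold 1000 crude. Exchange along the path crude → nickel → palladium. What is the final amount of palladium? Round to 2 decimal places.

1000 crude × 0.7974 = 797.4 nickel
797.4 nickel × 0.1369 = 109.16406 palladium

109.16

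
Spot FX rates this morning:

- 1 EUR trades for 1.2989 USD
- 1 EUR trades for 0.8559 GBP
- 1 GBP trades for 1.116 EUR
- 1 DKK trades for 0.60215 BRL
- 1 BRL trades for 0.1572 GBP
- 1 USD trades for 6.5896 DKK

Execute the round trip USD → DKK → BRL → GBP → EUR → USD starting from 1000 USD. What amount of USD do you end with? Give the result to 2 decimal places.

904.18

1000 USD × 6.5896 = 6589.6 DKK
6589.6 DKK × 0.60215 = 3967.92764 BRL
3967.92764 BRL × 0.1572 = 623.758225008 GBP
623.758225008 GBP × 1.116 = 696.114179108928 EUR
696.114179108928 EUR × 1.2989 = 904.1827072445865792 USD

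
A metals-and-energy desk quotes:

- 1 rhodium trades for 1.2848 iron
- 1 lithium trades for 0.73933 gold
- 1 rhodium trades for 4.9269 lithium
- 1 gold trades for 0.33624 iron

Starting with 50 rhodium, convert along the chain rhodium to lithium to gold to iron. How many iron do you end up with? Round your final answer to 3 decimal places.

61.239

50 rhodium × 4.9269 = 246.345 lithium
246.345 lithium × 0.73933 = 182.13024885 gold
182.13024885 gold × 0.33624 = 61.239474873324 iron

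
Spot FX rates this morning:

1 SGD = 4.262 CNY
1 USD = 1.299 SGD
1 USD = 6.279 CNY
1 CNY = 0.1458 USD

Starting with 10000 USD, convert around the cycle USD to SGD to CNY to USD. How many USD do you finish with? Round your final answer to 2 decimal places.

8071.98

10000 USD × 1.299 = 12990 SGD
12990 SGD × 4.262 = 55363.38 CNY
55363.38 CNY × 0.1458 = 8071.980804 USD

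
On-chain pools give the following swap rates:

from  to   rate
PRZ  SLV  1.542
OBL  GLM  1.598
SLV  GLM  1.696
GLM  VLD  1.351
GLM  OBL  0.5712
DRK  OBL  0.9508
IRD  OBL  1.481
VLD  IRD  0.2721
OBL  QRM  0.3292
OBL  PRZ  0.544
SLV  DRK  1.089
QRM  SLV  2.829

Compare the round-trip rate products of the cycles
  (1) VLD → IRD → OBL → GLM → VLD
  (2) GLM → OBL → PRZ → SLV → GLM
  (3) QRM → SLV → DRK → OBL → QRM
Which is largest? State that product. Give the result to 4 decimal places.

0.9643

(1) 0.2721 × 1.481 × 1.598 × 1.351 = 0.86999
(2) 0.5712 × 0.544 × 1.542 × 1.696 = 0.81264
(3) 2.829 × 1.089 × 0.9508 × 0.3292 = 0.96429
Highest is cycle (3) at 0.9643 (≤1, no arbitrage).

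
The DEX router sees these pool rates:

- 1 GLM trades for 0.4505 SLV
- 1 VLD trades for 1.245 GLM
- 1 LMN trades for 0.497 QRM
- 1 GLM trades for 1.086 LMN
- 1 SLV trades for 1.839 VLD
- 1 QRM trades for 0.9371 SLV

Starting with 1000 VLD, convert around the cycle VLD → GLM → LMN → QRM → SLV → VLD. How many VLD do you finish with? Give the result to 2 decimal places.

1000 VLD × 1.245 = 1245 GLM
1245 GLM × 1.086 = 1352.07 LMN
1352.07 LMN × 0.497 = 671.97879 QRM
671.97879 QRM × 0.9371 = 629.711324109 SLV
629.711324109 SLV × 1.839 = 1158.039125036451 VLD

1158.04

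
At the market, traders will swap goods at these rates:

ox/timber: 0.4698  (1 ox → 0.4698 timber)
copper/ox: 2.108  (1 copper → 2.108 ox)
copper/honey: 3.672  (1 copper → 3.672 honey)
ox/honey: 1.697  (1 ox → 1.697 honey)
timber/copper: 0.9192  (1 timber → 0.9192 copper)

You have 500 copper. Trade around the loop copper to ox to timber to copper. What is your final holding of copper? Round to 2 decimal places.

500 copper × 2.108 = 1054 ox
1054 ox × 0.4698 = 495.1692 timber
495.1692 timber × 0.9192 = 455.15952864 copper

455.16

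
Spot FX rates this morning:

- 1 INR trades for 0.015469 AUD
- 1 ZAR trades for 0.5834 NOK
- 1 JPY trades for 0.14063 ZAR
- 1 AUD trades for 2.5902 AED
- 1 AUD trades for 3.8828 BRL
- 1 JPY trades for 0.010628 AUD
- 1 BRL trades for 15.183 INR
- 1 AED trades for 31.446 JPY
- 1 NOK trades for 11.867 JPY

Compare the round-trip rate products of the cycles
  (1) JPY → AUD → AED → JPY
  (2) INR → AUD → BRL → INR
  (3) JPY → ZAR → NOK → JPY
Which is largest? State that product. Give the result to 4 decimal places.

0.9736

(1) 0.010628 × 2.5902 × 31.446 = 0.86567
(2) 0.015469 × 3.8828 × 15.183 = 0.91194
(3) 0.14063 × 0.5834 × 11.867 = 0.97361
Highest is cycle (3) at 0.9736 (≤1, no arbitrage).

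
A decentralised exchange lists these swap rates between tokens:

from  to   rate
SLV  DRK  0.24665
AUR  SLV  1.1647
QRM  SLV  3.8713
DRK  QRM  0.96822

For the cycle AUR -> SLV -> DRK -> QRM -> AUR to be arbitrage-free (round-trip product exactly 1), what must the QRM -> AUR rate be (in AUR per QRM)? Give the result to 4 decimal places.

Known legs of the cycle: 1.1647 × 0.24665 × 0.96822 = 0.2781437109561
For no arbitrage the full-cycle product must be 1, so the missing rate is 1 / 0.2781437109561 ≈ 3.595264.

3.5953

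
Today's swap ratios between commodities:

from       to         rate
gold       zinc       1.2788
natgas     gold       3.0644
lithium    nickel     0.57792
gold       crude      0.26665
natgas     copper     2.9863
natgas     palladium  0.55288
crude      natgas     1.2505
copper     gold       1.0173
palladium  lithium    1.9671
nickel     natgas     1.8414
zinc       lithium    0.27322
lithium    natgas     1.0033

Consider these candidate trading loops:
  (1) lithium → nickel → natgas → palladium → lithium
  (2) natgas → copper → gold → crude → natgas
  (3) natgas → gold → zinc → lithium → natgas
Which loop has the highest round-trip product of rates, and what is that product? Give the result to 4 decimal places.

1.1574

(1) 0.57792 × 1.8414 × 0.55288 × 1.9671 = 1.15737
(2) 2.9863 × 1.0173 × 0.26665 × 1.2505 = 1.01300
(3) 3.0644 × 1.2788 × 0.27322 × 1.0033 = 1.07422
Highest is cycle (1) at 1.1574 (>1, arbitrage).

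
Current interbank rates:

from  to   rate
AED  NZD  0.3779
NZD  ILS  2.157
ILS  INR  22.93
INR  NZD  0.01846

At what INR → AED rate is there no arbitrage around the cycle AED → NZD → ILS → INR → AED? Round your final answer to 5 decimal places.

0.05350

Known legs of the cycle: 0.3779 × 2.157 × 22.93 = 18.690937779
For no arbitrage the full-cycle product must be 1, so the missing rate is 1 / 18.690937779 ≈ 0.0535019.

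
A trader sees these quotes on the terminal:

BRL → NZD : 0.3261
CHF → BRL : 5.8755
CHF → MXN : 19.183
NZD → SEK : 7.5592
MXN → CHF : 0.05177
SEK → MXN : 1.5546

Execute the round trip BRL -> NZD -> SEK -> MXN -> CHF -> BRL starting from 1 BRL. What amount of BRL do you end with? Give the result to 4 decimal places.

1.1657

1 BRL × 0.3261 = 0.3261 NZD
0.3261 NZD × 7.5592 = 2.46505512 SEK
2.46505512 SEK × 1.5546 = 3.832174689552 MXN
3.832174689552 MXN × 0.05177 = 0.19839168367810704 CHF
0.19839168367810704 CHF × 5.8755 = 1.16565033745071791352 BRL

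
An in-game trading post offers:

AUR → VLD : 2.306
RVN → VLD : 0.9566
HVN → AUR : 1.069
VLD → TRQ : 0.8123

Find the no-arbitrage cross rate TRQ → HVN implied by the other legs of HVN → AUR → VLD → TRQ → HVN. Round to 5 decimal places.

Known legs of the cycle: 1.069 × 2.306 × 0.8123 = 2.0024121022
For no arbitrage the full-cycle product must be 1, so the missing rate is 1 / 2.0024121022 ≈ 0.4993977.

0.49940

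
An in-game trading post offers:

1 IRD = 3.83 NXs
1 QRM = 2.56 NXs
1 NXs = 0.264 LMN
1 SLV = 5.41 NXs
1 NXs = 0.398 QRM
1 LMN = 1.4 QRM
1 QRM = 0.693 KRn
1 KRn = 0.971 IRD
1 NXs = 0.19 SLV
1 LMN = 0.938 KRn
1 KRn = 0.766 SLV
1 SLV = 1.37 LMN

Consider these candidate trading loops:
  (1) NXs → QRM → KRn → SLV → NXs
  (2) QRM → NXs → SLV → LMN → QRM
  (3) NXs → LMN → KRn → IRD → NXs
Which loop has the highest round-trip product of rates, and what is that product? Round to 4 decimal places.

1.1430

(1) 0.398 × 0.693 × 0.766 × 5.41 = 1.14299
(2) 2.56 × 0.19 × 1.37 × 1.4 = 0.93292
(3) 0.264 × 0.938 × 0.971 × 3.83 = 0.92093
Highest is cycle (1) at 1.1430 (>1, arbitrage).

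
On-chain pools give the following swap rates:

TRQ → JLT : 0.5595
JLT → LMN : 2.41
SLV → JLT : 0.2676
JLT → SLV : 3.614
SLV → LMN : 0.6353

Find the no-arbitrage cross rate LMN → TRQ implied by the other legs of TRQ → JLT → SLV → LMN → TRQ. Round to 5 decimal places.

Known legs of the cycle: 0.5595 × 3.614 × 0.6353 = 1.2845975649
For no arbitrage the full-cycle product must be 1, so the missing rate is 1 / 1.2845975649 ≈ 0.7784539.

0.77845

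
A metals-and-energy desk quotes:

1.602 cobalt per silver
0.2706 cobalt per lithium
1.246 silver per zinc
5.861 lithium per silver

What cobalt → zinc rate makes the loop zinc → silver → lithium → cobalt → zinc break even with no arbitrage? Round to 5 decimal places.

0.50604

Known legs of the cycle: 1.246 × 5.861 × 0.2706 = 1.9761393036
For no arbitrage the full-cycle product must be 1, so the missing rate is 1 / 1.9761393036 ≈ 0.5060372.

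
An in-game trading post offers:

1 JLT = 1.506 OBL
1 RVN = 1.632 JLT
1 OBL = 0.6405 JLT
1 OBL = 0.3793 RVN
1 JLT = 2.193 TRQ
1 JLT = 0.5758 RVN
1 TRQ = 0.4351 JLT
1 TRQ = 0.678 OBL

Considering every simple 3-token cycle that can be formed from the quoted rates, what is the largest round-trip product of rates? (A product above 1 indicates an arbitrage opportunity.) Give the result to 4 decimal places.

TRQ→OBL→JLT→TRQ: 0.678 × 0.6405 × 2.193 = 0.95233
JLT→OBL→RVN→JLT: 1.506 × 0.3793 × 1.632 = 0.93224
Maximum is TRQ→OBL→JLT→TRQ at 0.9523; no arbitrage — every cycle loses value.

0.9523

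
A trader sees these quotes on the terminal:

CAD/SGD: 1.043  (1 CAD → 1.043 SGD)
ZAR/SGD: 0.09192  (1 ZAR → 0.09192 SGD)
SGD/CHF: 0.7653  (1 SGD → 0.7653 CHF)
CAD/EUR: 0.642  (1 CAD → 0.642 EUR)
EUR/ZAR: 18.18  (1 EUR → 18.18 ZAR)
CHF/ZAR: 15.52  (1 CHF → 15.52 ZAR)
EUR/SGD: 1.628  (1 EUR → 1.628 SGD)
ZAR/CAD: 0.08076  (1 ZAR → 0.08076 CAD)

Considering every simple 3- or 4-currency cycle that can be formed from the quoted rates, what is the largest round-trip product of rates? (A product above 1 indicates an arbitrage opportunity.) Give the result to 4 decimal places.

1.0918

CHF→ZAR→SGD→CHF: 15.52 × 0.09192 × 0.7653 = 1.09178
CHF→ZAR→CAD→SGD→CHF: 15.52 × 0.08076 × 1.043 × 0.7653 = 1.00047
EUR→ZAR→CAD→EUR: 18.18 × 0.08076 × 0.642 = 0.94260
Maximum is CHF→ZAR→SGD→CHF at 1.0918; arbitrage exists.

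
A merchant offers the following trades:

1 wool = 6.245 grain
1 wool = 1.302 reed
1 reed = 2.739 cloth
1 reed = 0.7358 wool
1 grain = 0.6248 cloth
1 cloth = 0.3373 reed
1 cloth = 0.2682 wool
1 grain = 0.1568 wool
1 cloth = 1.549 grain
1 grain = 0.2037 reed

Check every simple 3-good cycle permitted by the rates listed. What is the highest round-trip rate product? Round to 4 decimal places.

grain→cloth→wool→grain: 0.6248 × 0.2682 × 6.245 = 1.04648
reed→cloth→wool→reed: 2.739 × 0.2682 × 1.302 = 0.95645
reed→wool→grain→reed: 0.7358 × 6.245 × 0.2037 = 0.93602
reed→cloth→grain→reed: 2.739 × 1.549 × 0.2037 = 0.86424
Maximum is grain→cloth→wool→grain at 1.0465; arbitrage exists.

1.0465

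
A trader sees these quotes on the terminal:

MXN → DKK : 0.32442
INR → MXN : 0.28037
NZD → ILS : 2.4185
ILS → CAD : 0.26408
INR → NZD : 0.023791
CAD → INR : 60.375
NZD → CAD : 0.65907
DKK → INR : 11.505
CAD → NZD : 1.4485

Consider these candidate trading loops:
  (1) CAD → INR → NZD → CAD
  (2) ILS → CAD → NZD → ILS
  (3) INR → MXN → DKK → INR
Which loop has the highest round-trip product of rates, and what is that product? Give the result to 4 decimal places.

(1) 60.375 × 0.023791 × 0.65907 = 0.94668
(2) 0.26408 × 1.4485 × 2.4185 = 0.92512
(3) 0.28037 × 0.32442 × 11.505 = 1.04647
Highest is cycle (3) at 1.0465 (>1, arbitrage).

1.0465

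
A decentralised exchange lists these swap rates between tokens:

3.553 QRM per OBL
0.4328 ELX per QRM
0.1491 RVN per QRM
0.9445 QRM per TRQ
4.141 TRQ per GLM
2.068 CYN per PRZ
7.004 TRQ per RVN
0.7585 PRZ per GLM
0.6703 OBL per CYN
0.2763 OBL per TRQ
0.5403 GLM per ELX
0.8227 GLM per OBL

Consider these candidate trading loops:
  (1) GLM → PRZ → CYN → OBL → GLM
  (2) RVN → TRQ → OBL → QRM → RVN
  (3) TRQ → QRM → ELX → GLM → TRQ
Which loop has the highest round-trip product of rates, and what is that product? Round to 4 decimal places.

(1) 0.7585 × 2.068 × 0.6703 × 0.8227 = 0.86500
(2) 7.004 × 0.2763 × 3.553 × 0.1491 = 1.02518
(3) 0.9445 × 0.4328 × 0.5403 × 4.141 = 0.91460
Highest is cycle (2) at 1.0252 (>1, arbitrage).

1.0252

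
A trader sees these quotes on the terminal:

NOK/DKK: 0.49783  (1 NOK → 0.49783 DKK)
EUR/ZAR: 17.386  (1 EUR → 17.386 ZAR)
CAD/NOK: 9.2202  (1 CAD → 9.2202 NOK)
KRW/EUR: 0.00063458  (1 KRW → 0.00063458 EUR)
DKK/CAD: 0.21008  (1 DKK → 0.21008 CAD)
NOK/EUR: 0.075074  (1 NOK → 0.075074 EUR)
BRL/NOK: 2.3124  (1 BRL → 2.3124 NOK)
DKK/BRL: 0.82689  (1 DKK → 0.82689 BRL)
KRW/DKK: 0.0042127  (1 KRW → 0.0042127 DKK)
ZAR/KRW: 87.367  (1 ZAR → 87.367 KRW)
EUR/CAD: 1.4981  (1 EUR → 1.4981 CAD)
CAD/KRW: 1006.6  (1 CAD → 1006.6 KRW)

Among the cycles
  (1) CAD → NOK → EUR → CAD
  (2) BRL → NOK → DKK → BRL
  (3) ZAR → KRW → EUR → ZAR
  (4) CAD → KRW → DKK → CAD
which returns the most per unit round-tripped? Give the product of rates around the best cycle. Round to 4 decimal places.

1.0370

(1) 9.2202 × 0.075074 × 1.4981 = 1.03698
(2) 2.3124 × 0.49783 × 0.82689 = 0.95190
(3) 87.367 × 0.00063458 × 17.386 = 0.96390
(4) 1006.6 × 0.0042127 × 0.21008 = 0.89085
Highest is cycle (1) at 1.0370 (>1, arbitrage).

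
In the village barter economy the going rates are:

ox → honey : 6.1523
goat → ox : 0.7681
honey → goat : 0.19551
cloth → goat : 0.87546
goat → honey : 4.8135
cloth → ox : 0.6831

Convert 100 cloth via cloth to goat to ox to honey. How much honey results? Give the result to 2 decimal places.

413.71

100 cloth × 0.87546 = 87.546 goat
87.546 goat × 0.7681 = 67.2440826 ox
67.2440826 ox × 6.1523 = 413.70576937998 honey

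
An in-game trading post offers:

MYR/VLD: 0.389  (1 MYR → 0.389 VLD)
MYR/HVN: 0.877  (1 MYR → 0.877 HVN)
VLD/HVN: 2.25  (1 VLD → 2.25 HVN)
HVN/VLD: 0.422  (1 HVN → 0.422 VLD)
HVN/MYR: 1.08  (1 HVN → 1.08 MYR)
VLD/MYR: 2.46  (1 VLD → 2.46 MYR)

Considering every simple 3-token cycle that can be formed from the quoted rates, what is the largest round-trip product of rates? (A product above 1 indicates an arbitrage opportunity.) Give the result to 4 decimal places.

MYR→VLD→HVN→MYR: 0.389 × 2.25 × 1.08 = 0.94527
MYR→HVN→VLD→MYR: 0.877 × 0.422 × 2.46 = 0.91043
Maximum is MYR→VLD→HVN→MYR at 0.9453; no arbitrage — every cycle loses value.

0.9453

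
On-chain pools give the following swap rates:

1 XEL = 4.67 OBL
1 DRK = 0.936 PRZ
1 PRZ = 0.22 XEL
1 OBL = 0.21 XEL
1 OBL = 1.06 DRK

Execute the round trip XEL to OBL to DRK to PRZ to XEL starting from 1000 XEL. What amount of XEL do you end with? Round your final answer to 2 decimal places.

1019.35

1000 XEL × 4.67 = 4670 OBL
4670 OBL × 1.06 = 4950.2 DRK
4950.2 DRK × 0.936 = 4633.3872 PRZ
4633.3872 PRZ × 0.22 = 1019.345184 XEL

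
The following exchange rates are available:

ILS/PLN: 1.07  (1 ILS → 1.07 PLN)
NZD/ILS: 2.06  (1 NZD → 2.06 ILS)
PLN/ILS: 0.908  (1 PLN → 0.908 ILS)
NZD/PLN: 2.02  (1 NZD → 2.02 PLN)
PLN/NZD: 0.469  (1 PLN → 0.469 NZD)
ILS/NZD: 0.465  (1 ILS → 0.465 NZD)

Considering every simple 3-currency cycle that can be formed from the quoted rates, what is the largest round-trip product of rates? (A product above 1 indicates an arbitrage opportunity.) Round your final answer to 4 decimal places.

PLN→NZD→ILS→PLN: 0.469 × 2.06 × 1.07 = 1.03377
PLN→ILS→NZD→PLN: 0.908 × 0.465 × 2.02 = 0.85288
Maximum is PLN→NZD→ILS→PLN at 1.0338; arbitrage exists.

1.0338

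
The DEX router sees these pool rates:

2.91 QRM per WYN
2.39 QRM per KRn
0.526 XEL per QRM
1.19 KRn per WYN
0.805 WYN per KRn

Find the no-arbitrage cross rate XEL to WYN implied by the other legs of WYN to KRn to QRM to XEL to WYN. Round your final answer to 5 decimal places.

Known legs of the cycle: 1.19 × 2.39 × 0.526 = 1.4959966
For no arbitrage the full-cycle product must be 1, so the missing rate is 1 / 1.4959966 ≈ 0.6684507.

0.66845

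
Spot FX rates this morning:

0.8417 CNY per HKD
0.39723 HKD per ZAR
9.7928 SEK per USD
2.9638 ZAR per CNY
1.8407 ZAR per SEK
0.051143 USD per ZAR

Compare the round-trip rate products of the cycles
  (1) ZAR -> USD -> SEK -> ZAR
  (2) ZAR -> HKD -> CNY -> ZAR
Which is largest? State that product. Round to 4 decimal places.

(1) 0.051143 × 9.7928 × 1.8407 = 0.92188
(2) 0.39723 × 0.8417 × 2.9638 = 0.99094
Highest is cycle (2) at 0.9909 (≤1, no arbitrage).

0.9909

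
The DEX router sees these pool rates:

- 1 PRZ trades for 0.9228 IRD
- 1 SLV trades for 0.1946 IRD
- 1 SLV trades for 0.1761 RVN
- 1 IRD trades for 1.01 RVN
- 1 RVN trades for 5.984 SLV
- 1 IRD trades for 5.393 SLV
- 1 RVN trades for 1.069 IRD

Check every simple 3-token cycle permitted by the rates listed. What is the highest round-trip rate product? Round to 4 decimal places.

1.1761

RVN→SLV→IRD→RVN: 5.984 × 0.1946 × 1.01 = 1.17613
RVN→IRD→SLV→RVN: 1.069 × 5.393 × 0.1761 = 1.01524
Maximum is RVN→SLV→IRD→RVN at 1.1761; arbitrage exists.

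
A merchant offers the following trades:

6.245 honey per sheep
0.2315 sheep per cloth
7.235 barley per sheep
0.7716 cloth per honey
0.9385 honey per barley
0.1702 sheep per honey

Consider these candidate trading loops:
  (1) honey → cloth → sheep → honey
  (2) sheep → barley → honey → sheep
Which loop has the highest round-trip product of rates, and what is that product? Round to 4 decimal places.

(1) 0.7716 × 0.2315 × 6.245 = 1.11552
(2) 7.235 × 0.9385 × 0.1702 = 1.15567
Highest is cycle (2) at 1.1557 (>1, arbitrage).

1.1557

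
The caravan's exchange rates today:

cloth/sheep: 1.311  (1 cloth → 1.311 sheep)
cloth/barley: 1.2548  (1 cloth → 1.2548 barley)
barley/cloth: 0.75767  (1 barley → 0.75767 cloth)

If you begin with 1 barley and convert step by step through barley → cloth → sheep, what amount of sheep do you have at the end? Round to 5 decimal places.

1 barley × 0.75767 = 0.75767 cloth
0.75767 cloth × 1.311 = 0.99330537 sheep

0.99331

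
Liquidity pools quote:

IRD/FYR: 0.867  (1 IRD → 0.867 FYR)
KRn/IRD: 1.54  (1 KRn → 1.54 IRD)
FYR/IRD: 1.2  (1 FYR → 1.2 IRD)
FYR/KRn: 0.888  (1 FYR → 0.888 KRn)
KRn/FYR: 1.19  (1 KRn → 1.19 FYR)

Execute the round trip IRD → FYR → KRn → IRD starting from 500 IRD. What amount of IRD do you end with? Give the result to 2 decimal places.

592.82

500 IRD × 0.867 = 433.5 FYR
433.5 FYR × 0.888 = 384.948 KRn
384.948 KRn × 1.54 = 592.81992 IRD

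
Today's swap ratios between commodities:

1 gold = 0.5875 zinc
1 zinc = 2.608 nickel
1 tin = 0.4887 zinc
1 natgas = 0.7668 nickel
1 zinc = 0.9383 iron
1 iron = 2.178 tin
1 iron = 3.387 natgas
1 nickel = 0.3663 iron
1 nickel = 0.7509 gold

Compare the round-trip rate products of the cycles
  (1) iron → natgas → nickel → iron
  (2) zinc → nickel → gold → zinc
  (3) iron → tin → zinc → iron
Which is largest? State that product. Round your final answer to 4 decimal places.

(1) 3.387 × 0.7668 × 0.3663 = 0.95134
(2) 2.608 × 0.7509 × 0.5875 = 1.15053
(3) 2.178 × 0.4887 × 0.9383 = 0.99872
Highest is cycle (2) at 1.1505 (>1, arbitrage).

1.1505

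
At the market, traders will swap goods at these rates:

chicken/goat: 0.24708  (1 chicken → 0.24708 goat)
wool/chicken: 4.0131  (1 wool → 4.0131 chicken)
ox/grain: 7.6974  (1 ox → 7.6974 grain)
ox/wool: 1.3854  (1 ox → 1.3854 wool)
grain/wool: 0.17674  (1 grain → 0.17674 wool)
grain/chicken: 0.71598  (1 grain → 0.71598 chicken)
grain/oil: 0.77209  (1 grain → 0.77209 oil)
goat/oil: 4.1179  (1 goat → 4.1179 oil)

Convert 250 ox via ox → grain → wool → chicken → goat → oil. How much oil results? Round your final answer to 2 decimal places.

1388.71

250 ox × 7.6974 = 1924.35 grain
1924.35 grain × 0.17674 = 340.109619 wool
340.109619 wool × 4.0131 = 1364.8939120089 chicken
1364.8939120089 chicken × 0.24708 = 337.237987779159012 goat
337.237987779159012 goat × 4.1179 = 1388.7123098757988955148 oil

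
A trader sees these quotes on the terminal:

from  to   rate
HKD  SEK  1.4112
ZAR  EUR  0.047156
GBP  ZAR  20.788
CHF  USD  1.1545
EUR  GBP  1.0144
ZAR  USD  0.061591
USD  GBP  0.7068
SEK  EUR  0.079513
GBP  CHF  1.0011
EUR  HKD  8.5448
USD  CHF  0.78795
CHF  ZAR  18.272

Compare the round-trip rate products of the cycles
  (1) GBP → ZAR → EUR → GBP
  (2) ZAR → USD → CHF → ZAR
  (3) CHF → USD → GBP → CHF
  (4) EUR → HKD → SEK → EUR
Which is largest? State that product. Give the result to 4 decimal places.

0.9944

(1) 20.788 × 0.047156 × 1.0144 = 0.99439
(2) 0.061591 × 0.78795 × 18.272 = 0.88675
(3) 1.1545 × 0.7068 × 1.0011 = 0.81690
(4) 8.5448 × 1.4112 × 0.079513 = 0.95880
Highest is cycle (1) at 0.9944 (≤1, no arbitrage).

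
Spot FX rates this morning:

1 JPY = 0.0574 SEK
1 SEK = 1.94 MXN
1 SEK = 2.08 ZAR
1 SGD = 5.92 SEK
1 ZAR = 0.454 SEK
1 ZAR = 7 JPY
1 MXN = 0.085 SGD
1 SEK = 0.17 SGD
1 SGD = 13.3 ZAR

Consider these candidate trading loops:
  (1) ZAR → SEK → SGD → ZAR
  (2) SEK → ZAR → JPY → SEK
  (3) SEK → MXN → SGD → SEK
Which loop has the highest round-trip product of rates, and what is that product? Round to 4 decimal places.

(1) 0.454 × 0.17 × 13.3 = 1.02649
(2) 2.08 × 7 × 0.0574 = 0.83574
(3) 1.94 × 0.085 × 5.92 = 0.97621
Highest is cycle (1) at 1.0265 (>1, arbitrage).

1.0265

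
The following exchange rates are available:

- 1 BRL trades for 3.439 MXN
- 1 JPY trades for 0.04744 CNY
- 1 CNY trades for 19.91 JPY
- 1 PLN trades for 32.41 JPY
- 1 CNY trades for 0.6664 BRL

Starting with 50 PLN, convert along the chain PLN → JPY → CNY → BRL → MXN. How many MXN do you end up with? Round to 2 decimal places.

176.18

50 PLN × 32.41 = 1620.5 JPY
1620.5 JPY × 0.04744 = 76.87652 CNY
76.87652 CNY × 0.6664 = 51.230512928 BRL
51.230512928 BRL × 3.439 = 176.181733959392 MXN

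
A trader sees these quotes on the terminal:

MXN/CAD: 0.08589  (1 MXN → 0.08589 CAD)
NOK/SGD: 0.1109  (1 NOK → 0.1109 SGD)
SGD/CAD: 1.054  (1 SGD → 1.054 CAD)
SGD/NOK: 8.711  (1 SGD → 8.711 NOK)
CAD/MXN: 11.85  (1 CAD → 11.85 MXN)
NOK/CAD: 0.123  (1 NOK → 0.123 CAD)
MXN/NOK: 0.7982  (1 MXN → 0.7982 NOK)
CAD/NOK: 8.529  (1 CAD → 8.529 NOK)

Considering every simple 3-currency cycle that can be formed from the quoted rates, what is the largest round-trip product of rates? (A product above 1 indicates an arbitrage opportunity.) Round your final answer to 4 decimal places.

CAD→MXN→NOK→CAD: 11.85 × 0.7982 × 0.123 = 1.16342
CAD→NOK→SGD→CAD: 8.529 × 0.1109 × 1.054 = 0.99694
Maximum is CAD→MXN→NOK→CAD at 1.1634; arbitrage exists.

1.1634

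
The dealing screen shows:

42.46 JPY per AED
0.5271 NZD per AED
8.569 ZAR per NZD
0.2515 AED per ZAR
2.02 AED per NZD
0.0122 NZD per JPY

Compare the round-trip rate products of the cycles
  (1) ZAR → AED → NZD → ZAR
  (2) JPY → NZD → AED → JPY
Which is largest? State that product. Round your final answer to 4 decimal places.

(1) 0.2515 × 0.5271 × 8.569 = 1.13596
(2) 0.0122 × 2.02 × 42.46 = 1.04638
Highest is cycle (1) at 1.1360 (>1, arbitrage).

1.1360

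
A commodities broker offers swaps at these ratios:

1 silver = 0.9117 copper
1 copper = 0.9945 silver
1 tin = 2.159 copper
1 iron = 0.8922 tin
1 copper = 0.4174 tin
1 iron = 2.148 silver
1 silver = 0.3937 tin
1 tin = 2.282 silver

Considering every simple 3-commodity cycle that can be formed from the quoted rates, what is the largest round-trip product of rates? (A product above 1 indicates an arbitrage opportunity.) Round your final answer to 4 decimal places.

silver→copper→tin→silver: 0.9117 × 0.4174 × 2.282 = 0.86840
silver→tin→copper→silver: 0.3937 × 2.159 × 0.9945 = 0.84532
Maximum is silver→copper→tin→silver at 0.8684; no arbitrage — every cycle loses value.

0.8684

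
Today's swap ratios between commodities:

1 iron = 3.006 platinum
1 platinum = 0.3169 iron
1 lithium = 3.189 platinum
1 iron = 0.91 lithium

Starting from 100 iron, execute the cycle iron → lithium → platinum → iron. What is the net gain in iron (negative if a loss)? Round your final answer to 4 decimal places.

-8.0359

100 iron × 0.91 = 91 lithium
91 lithium × 3.189 = 290.199 platinum
290.199 platinum × 0.3169 = 91.9640631 iron
Net change: 91.9640631 − 100 = -8.0359369 iron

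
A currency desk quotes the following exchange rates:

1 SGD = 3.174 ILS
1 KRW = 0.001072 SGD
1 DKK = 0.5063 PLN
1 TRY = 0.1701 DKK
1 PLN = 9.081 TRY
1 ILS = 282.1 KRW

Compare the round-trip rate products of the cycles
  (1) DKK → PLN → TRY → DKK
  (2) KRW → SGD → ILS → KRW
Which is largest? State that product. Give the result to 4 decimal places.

0.9599

(1) 0.5063 × 9.081 × 0.1701 = 0.78207
(2) 0.001072 × 3.174 × 282.1 = 0.95985
Highest is cycle (2) at 0.9599 (≤1, no arbitrage).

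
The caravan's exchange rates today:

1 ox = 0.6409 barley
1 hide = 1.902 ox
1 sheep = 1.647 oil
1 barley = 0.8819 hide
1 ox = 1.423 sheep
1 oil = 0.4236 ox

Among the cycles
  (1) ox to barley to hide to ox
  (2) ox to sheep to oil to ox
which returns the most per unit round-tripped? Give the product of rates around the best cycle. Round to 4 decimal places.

1.0750

(1) 0.6409 × 0.8819 × 1.902 = 1.07503
(2) 1.423 × 1.647 × 0.4236 = 0.99278
Highest is cycle (1) at 1.0750 (>1, arbitrage).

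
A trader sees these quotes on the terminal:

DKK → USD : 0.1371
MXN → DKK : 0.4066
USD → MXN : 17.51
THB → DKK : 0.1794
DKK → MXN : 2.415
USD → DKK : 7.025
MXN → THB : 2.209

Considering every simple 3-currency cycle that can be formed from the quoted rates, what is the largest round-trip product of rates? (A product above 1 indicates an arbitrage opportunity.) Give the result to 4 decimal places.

MXN→DKK→USD→MXN: 0.4066 × 0.1371 × 17.51 = 0.97609
MXN→THB→DKK→MXN: 2.209 × 0.1794 × 2.415 = 0.95705
Maximum is MXN→DKK→USD→MXN at 0.9761; no arbitrage — every cycle loses value.

0.9761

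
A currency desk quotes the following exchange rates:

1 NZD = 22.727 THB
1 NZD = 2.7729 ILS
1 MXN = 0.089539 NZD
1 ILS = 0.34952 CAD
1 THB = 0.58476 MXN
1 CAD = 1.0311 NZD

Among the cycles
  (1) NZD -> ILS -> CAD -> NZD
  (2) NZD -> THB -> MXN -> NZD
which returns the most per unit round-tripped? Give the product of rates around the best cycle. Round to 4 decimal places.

(1) 2.7729 × 0.34952 × 1.0311 = 0.99933
(2) 22.727 × 0.58476 × 0.089539 = 1.18996
Highest is cycle (2) at 1.1900 (>1, arbitrage).

1.1900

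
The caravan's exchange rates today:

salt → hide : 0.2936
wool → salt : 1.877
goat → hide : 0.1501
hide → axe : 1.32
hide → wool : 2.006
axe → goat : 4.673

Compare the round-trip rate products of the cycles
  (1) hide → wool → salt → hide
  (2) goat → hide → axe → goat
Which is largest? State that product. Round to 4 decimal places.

1.1055

(1) 2.006 × 1.877 × 0.2936 = 1.10548
(2) 0.1501 × 1.32 × 4.673 = 0.92587
Highest is cycle (1) at 1.1055 (>1, arbitrage).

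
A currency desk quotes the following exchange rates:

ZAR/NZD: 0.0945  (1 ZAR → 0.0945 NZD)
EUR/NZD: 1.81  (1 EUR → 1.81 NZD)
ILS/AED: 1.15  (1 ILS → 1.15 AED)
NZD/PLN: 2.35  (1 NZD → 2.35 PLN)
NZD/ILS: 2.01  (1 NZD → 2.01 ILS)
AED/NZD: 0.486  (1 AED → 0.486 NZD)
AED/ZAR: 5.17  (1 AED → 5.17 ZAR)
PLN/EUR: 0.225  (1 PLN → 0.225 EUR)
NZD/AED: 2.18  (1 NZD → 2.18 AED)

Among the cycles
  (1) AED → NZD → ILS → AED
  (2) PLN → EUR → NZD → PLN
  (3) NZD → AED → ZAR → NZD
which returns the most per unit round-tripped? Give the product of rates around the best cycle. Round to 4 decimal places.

(1) 0.486 × 2.01 × 1.15 = 1.12339
(2) 0.225 × 1.81 × 2.35 = 0.95704
(3) 2.18 × 5.17 × 0.0945 = 1.06507
Highest is cycle (1) at 1.1234 (>1, arbitrage).

1.1234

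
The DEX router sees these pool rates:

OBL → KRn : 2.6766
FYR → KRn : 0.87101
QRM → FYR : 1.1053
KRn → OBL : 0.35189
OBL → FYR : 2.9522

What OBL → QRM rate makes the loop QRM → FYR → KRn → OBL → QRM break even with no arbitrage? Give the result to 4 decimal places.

2.9518

Known legs of the cycle: 1.1053 × 0.87101 × 0.35189 = 0.33877412824717
For no arbitrage the full-cycle product must be 1, so the missing rate is 1 / 0.33877412824717 ≈ 2.951819.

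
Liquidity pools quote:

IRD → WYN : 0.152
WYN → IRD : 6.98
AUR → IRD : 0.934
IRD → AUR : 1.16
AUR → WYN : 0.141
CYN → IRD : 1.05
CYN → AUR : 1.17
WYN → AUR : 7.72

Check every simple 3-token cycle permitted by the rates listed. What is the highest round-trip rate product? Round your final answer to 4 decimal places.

1.1416

IRD→AUR→WYN→IRD: 1.16 × 0.141 × 6.98 = 1.14165
IRD→WYN→AUR→IRD: 0.152 × 7.72 × 0.934 = 1.09599
Maximum is IRD→AUR→WYN→IRD at 1.1416; arbitrage exists.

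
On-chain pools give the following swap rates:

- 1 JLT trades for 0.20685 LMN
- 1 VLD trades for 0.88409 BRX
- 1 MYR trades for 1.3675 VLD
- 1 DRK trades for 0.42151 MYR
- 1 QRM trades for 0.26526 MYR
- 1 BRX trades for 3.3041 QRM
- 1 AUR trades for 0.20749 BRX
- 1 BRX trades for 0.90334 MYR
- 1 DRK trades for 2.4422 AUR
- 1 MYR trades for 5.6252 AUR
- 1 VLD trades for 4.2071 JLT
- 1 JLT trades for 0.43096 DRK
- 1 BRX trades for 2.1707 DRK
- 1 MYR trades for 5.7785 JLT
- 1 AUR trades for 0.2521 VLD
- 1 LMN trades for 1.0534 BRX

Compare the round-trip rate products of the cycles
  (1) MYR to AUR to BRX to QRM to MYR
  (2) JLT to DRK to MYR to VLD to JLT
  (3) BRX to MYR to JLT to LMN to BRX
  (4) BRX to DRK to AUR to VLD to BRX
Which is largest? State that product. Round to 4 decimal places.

1.1815

(1) 5.6252 × 0.20749 × 3.3041 × 0.26526 = 1.02296
(2) 0.43096 × 0.42151 × 1.3675 × 4.2071 = 1.04509
(3) 0.90334 × 5.7785 × 0.20685 × 1.0534 = 1.13741
(4) 2.1707 × 2.4422 × 0.2521 × 0.88409 = 1.18155
Highest is cycle (4) at 1.1815 (>1, arbitrage).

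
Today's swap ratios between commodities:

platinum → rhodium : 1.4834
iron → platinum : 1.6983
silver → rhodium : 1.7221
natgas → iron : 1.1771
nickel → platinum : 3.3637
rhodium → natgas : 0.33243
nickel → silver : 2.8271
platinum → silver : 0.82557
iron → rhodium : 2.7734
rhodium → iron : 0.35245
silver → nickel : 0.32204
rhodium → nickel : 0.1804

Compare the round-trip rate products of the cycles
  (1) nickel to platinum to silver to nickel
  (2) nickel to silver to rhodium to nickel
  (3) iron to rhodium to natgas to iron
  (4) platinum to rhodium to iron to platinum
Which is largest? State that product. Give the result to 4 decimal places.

1.0852

(1) 3.3637 × 0.82557 × 0.32204 = 0.89430
(2) 2.8271 × 1.7221 × 0.1804 = 0.87829
(3) 2.7734 × 0.33243 × 1.1771 = 1.08524
(4) 1.4834 × 0.35245 × 1.6983 = 0.88791
Highest is cycle (3) at 1.0852 (>1, arbitrage).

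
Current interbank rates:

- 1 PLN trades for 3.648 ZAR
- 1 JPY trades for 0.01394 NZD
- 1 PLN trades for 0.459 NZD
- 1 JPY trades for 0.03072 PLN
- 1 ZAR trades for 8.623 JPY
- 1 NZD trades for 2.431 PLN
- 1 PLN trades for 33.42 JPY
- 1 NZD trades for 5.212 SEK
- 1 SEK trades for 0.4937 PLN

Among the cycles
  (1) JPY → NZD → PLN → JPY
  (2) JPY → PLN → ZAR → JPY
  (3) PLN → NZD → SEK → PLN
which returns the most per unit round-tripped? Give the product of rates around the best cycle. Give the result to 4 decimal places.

1.1811

(1) 0.01394 × 2.431 × 33.42 = 1.13254
(2) 0.03072 × 3.648 × 8.623 = 0.96635
(3) 0.459 × 5.212 × 0.4937 = 1.18108
Highest is cycle (3) at 1.1811 (>1, arbitrage).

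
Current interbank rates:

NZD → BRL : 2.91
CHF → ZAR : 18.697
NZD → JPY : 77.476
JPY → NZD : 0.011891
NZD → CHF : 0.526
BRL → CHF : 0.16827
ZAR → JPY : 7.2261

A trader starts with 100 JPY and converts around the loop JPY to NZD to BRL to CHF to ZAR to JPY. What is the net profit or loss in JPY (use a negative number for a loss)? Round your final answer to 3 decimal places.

100 JPY × 0.011891 = 1.1891 NZD
1.1891 NZD × 2.91 = 3.460281 BRL
3.460281 BRL × 0.16827 = 0.58226148387 CHF
0.58226148387 CHF × 18.697 = 10.88654296391739 ZAR
10.88654296391739 ZAR × 7.2261 = 78.667248111563451879 JPY
Net change: 78.667248111563451879 − 100 = -21.332751888436548121 JPY

-21.333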